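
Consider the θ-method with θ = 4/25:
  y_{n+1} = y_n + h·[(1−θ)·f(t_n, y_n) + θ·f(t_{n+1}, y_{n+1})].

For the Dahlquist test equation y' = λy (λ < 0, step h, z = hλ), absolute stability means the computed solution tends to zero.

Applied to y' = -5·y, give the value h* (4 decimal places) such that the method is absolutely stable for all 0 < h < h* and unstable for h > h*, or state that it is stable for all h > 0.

Set f=λy, z=hλ:
  y_{n+1} = y_n + z·[21/25·y_n + 4/25·y_{n+1}] ⇒ (1 − 4/25z)y_{n+1} = (1 + 21/25z)y_n
  ⇒ R(z) = (1 + 21/25z)/(1 − 4/25z).

Need |R(x)|<1, x<0.
x=-1: |R|=0.1379
R=−1: 1+21/25x = −1+4/25x ⇒ -17/25x=2 ⇒ x=2/(-17/25)=-2.9412
Confirm numerically:
  x=-2.766: |R|=0.91742 <1
  x=-1.701: |R|=0.33710 <1
  x=-1.532: |R|=0.23040 <1
  x=-3.340: |R|=1.17675 >1
  x=-3.093: |R|=1.06906 >1
  x=-3.075: |R|=1.06099 >1
Interval (-2.9412, 0).

(-2.9412,0); λ=-5 ⇒ h* = (50/17)/5 = 0.5882.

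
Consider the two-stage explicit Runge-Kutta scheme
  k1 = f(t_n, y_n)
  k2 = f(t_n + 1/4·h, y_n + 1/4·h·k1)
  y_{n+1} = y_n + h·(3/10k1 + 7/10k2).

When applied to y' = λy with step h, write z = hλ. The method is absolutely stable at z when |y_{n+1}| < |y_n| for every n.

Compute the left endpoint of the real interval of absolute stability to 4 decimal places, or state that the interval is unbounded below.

On y'=λy, z=hλ:
  k1=λy_n ⇒ h·k1=z·y_n;  k2=λ(1+1/4z)y_n ⇒ h·k2=z(1+1/4z)y_n
  y_{n+1}/y_n = 1 + 3/10z + 7/10z(1+1/4z) = 1 + z + 7/40z²
  R(z) = 1 + z + 7/40z².

Solve |R(x)|<1 on ℝ⁻.
x=-1.24: |R|=0.0291
R=1: x+7/40x²=0 ⇒ x=−40/7=-5.7143; min R=1−1/(4·7/40)=-0.4286>−1
Confirm numerically:
  x=-5.656: |R|=0.94231 <1
  x=-4.642: |R|=0.12893 <1
  x=-3.892: |R|=0.24116 <1
  x=-6.109: |R|=1.42198 >1
  x=-6.010: |R|=1.31102 >1
Interval (-5.7143, 0).

left endpoint -5.7143.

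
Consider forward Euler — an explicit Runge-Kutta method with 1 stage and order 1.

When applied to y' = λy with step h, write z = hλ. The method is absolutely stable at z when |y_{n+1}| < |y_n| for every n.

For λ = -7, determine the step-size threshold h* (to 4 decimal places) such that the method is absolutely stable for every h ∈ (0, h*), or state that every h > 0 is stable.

On y'=λy, z=hλ:
  order 1, 1-stage ⇒ R(z)=1+z
  (e.g. R(-0.71)=0.29000, |R|=0.29000)

Find x<0 with |R(x)|<1.
x=-0.71: |R|=0.2900
|R(-2.23)|=1.2300 |R(-1.97)|=0.9700 |R(-1)|=0.0000
Bisect:
  x_lo=-2.4683 |R|=1.4683  x_hi=-0.0880 |R|=0.9120
  mid=-1.27812 |R|=0.27812 →hi
  mid=-1.87320 |R|=0.87320 →hi
  mid=-2.17074 |R|=1.17074 →lo
  mid=-2.02197 |R|=1.02197 →lo
  mid=-1.94758 |R|=0.94758 →hi
  mid=-1.98477 |R|=0.98477 →hi
  mid=-2.00337 |R|=1.00337 →lo
  ...
  [-2.00003,-1.99988] ⇒ x*=-2.0000
Stable set (-2.0000, 0).

(-2.0000,0); λ=-7 ⇒ h* = 0.2857.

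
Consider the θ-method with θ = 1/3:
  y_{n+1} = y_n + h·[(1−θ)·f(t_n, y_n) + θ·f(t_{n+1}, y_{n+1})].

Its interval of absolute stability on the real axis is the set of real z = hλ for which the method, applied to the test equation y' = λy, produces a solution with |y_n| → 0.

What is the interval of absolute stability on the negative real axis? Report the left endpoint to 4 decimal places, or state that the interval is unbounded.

Test eqn y'=λy, z=hλ:
  y_{n+1} = y_n + z·[2/3·y_n + 1/3·y_{n+1}] ⇒ (1 − 1/3z)y_{n+1} = (1 + 2/3z)y_n
  so R(z) = (1 + 2/3z)/(1 − 1/3z).

Find x<0 with |R(x)|<1.
x=-1.4: |R|=0.0455
R=−1: 1+2/3x = −1+1/3x ⇒ -1/3x=2 ⇒ x=2/(-1/3)=-6.0000
Confirm numerically:
  x=-5.620: |R|=0.95592 <1
  x=-3.996: |R|=0.71355 <1
  x=-3.480: |R|=0.61111 <1
  x=-2.418: |R|=0.33887 <1
  x=-6.524: |R|=1.05502 >1
  x=-6.507: |R|=1.05333 >1
  x=-6.259: |R|=1.02797 >1
Interval (-6.0000, 0).

(-6.0000, 0).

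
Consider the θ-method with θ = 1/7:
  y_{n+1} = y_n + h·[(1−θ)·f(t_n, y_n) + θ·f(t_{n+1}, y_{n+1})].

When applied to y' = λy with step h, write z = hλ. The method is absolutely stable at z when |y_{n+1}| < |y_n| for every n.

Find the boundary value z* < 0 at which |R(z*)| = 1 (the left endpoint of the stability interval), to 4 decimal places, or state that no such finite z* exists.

left endpoint -2.8000.

Set f=λy, z=hλ:
  y_{n+1} = y_n + z·[6/7·y_n + 1/7·y_{n+1}] ⇒ (1 − 1/7z)y_{n+1} = (1 + 6/7z)y_n
  so R(z) = (1 + 6/7z)/(1 − 1/7z).

Find x<0 with |R(x)|<1.
x=-0.44: |R|=0.5860
R=−1: 1+6/7x = −1+1/7x ⇒ -5/7x=2 ⇒ x=2/(-5/7)=-2.8000
Confirm numerically:
  x=-2.728: |R|=0.96299 <1
  x=-2.612: |R|=0.90221 <1
  x=-1.700: |R|=0.36782 <1
  x=-3.070: |R|=1.13406 >1
  x=-2.954: |R|=1.07736 >1
Interval (-2.8000, 0).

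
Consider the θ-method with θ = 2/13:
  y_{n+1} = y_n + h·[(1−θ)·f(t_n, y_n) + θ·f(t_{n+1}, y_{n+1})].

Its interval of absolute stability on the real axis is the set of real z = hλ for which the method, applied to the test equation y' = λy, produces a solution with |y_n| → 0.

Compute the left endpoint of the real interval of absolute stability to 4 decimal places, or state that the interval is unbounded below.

z* = -2.8889.

Set f=λy, z=hλ:
  y_{n+1} = y_n + z·[11/13·y_n + 2/13·y_{n+1}] ⇒ (1 − 2/13z)y_{n+1} = (1 + 11/13z)y_n
  R(z) = (1 + 11/13z)/(1 − 2/13z).

Find x<0 with |R(x)|<1.
x=-0.61: |R|=0.4423
R=−1: 1+11/13x = −1+2/13x ⇒ -9/13x=2 ⇒ x=2/(-9/13)=-2.8889
Confirm numerically:
  x=-2.765: |R|=0.93983 <1
  x=-2.583: |R|=0.84845 <1
  x=-2.074: |R|=0.57231 <1
  x=-2.043: |R|=0.55443 <1
  x=-3.337: |R|=1.20499 >1
  x=-3.005: |R|=1.05497 >1
Interval (-2.8889, 0).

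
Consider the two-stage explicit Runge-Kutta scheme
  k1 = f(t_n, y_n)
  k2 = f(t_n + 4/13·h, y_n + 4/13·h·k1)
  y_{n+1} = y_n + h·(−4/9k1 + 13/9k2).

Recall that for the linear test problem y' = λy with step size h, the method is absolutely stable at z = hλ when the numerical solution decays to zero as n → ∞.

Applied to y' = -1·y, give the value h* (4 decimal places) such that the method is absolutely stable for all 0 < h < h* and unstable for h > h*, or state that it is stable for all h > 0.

Test eqn y'=λy, z=hλ:
  k1=λy_n ⇒ h·k1=z·y_n;  k2=λ(1+4/13z)y_n ⇒ h·k2=z(1+4/13z)y_n
  y_{n+1}/y_n = 1 − 4/9z + 13/9z(1+4/13z) = 1 + z + 4/9z²
  R(z) = 1 + z + 4/9z².

Solve |R(x)|<1 on ℝ⁻.
x=-0.42: |R|=0.6584
R=1: x+4/9x²=0 ⇒ x=−9/4=-2.2500; min R=1−1/(4·4/9)=0.4375>−1
Confirm numerically:
  x=-2.025: |R|=0.79750 <1
  x=-1.488: |R|=0.49606 <1
  x=-1.197: |R|=0.43980 <1
  x=-2.773: |R|=1.64457 >1
  x=-2.758: |R|=1.62270 >1
  x=-2.668: |R|=1.49566 >1
Stable set (-2.2500, 0).

(-2.2500,0); λ=-1 ⇒ h* = (9/4)/1 = 2.2500.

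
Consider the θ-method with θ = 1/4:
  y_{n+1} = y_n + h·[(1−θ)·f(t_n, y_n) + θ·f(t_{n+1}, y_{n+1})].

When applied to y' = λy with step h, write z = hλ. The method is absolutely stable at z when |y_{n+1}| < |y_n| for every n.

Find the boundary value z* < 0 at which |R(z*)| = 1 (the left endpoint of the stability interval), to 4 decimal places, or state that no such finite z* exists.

left endpoint -4.0000.

On y'=λy, z=hλ:
  y_{n+1} = y_n + z·[3/4·y_n + 1/4·y_{n+1}] ⇒ (1 − 1/4z)y_{n+1} = (1 + 3/4z)y_n
  so R(z) = (1 + 3/4z)/(1 − 1/4z).

Solve |R(x)|<1 on ℝ⁻.
x=-1.7: |R|=0.1930
R=−1: 1+3/4x = −1+1/4x ⇒ -1/2x=2 ⇒ x=2/(-1/2)=-4.0000
Confirm numerically:
  x=-3.312: |R|=0.81182 <1
  x=-2.343: |R|=0.47753 <1
  x=-1.625: |R|=0.15556 <1
  x=-4.269: |R|=1.06506 >1
  x=-4.240: |R|=1.05825 >1
  x=-4.098: |R|=1.02420 >1
So |R|<1 on (-4.0000, 0).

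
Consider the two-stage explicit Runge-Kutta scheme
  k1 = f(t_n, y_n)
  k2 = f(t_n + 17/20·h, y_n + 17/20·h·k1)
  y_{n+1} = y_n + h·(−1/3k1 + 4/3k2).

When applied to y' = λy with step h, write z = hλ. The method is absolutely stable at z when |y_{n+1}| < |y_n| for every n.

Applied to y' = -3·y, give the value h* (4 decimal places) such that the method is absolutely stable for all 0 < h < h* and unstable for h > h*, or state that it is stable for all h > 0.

With y'=λy (z=hλ):
  k1=λy_n ⇒ h·k1=z·y_n;  k2=λ(1+17/20z)y_n ⇒ h·k2=z(1+17/20z)y_n
  y_{n+1}/y_n = 1 − 1/3z + 4/3z(1+17/20z) = 1 + z + 17/15z²
  Hence R(z) = 1 + z + 17/15z².

Find x<0 with |R(x)|<1.
x=-0.52: |R|=0.7865
R=1: x+17/15x²=0 ⇒ x=−15/17=-0.8824; min R=1−1/(4·17/15)=0.7794>−1
Confirm numerically:
  x=-0.711: |R|=0.86192 <1
  x=-0.463: |R|=0.77995 <1
  x=-0.416: |R|=0.78013 <1
  x=-1.330: |R|=1.67475 >1
  x=-1.091: |R|=1.25799 >1
  x=-0.987: |R|=1.11706 >1
Interval (-0.8824, 0).

(-0.8824,0); λ=-3 ⇒ h* = (15/17)/3 = 0.2941.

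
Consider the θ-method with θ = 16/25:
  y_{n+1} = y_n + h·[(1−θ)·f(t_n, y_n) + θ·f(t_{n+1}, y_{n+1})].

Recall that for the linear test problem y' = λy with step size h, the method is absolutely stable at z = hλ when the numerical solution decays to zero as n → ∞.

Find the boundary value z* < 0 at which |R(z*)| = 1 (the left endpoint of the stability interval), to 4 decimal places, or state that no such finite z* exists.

unbounded; (−∞, 0).

With y'=λy (z=hλ):
  y_{n+1} = y_n + z·[9/25·y_n + 16/25·y_{n+1}] ⇒ (1 − 16/25z)y_{n+1} = (1 + 9/25z)y_n
  R(z) = (1 + 9/25z)/(1 − 16/25z).

Solve |R(x)|<1 on ℝ⁻.
x=-1.79: |R|=0.1657
x=-2: |R|=0.1228
x=-10: |R|=0.3514
x=-100: |R|=0.5385
θ=16/25≥1/2 ⇒ |1+9/25x|<|1−16/25x| ∀x<0 ⇒ stable on all of ℝ⁻.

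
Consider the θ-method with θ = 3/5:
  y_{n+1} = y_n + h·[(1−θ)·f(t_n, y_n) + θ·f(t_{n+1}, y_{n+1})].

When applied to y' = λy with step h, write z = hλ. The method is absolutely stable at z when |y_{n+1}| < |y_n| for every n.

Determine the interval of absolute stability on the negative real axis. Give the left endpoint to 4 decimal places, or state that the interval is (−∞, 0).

unbounded; (−∞, 0).

With y'=λy (z=hλ):
  y_{n+1} = y_n + z·[2/5·y_n + 3/5·y_{n+1}] ⇒ (1 − 3/5z)y_{n+1} = (1 + 2/5z)y_n
  Hence R(z) = (1 + 2/5z)/(1 − 3/5z).

Solve |R(x)|<1 on ℝ⁻.
x=-0.85: |R|=0.4371
x=-2: |R|=0.0909
x=-10: |R|=0.4286
x=-100: |R|=0.6393
θ=3/5≥1/2 ⇒ |1+2/5x|<|1−3/5x| ∀x<0 ⇒ stable on all of ℝ⁻.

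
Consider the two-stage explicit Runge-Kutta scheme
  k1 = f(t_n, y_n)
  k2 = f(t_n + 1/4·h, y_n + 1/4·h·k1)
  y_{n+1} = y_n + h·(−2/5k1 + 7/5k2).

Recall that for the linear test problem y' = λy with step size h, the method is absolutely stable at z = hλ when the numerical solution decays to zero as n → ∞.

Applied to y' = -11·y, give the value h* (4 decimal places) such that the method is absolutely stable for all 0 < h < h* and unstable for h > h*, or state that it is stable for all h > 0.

With y'=λy (z=hλ):
  k1=λy_n ⇒ h·k1=z·y_n;  k2=λ(1+1/4z)y_n ⇒ h·k2=z(1+1/4z)y_n
  y_{n+1}/y_n = 1 − 2/5z + 7/5z(1+1/4z) = 1 + z + 7/20z²
  R(z) = 1 + z + 7/20z².

Need |R(x)|<1, x<0.
x=-0.8: |R|=0.4240
R=1: x+7/20x²=0 ⇒ x=−20/7=-2.8571; min R=1−1/(4·7/20)=0.2857>−1
Confirm numerically:
  x=-2.038: |R|=0.41571 <1
  x=-1.541: |R|=0.29014 <1
  x=-1.540: |R|=0.29006 <1
  x=-1.285: |R|=0.29293 <1
  x=-3.059: |R|=1.21612 >1
  x=-2.879: |R|=1.02202 >1
  x=-2.878: |R|=1.02101 >1
Interval (-2.8571, 0).

(-2.8571,0); λ=-11 ⇒ h* = (20/7)/11 = 0.2597.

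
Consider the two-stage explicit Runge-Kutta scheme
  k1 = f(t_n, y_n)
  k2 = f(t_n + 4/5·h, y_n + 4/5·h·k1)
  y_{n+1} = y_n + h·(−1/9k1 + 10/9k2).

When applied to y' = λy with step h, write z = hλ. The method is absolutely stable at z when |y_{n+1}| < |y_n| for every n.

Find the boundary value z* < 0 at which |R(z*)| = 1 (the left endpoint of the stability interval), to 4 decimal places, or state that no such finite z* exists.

Set f=λy, z=hλ:
  k1=λy_n ⇒ h·k1=z·y_n;  k2=λ(1+4/5z)y_n ⇒ h·k2=z(1+4/5z)y_n
  y_{n+1}/y_n = 1 − 1/9z + 10/9z(1+4/5z) = 1 + z + 8/9z²
  Hence R(z) = 1 + z + 8/9z².

Need |R(x)|<1, x<0.
x=-1.8: |R|=2.0800
R=1: x+8/9x²=0 ⇒ x=−9/8=-1.1250; min R=1−1/(4·8/9)=0.7188>−1
Confirm numerically:
  x=-1.079: |R|=0.95588 <1
  x=-0.886: |R|=0.81177 <1
  x=-0.729: |R|=0.74339 <1
  x=-1.475: |R|=1.45889 >1
  x=-1.420: |R|=1.37236 >1
  x=-1.218: |R|=1.10069 >1
Interval (-1.1250, 0).

z* = -1.1250.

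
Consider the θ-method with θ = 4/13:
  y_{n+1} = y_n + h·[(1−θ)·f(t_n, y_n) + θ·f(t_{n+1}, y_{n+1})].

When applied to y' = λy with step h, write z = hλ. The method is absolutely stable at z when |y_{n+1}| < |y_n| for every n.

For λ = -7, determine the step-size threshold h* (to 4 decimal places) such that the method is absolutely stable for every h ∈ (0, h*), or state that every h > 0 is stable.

With y'=λy (z=hλ):
  y_{n+1} = y_n + z·[9/13·y_n + 4/13·y_{n+1}] ⇒ (1 − 4/13z)y_{n+1} = (1 + 9/13z)y_n
  R(z) = (1 + 9/13z)/(1 − 4/13z).

Find x<0 with |R(x)|<1.
x=-0.49: |R|=0.5742
R=−1: 1+9/13x = −1+4/13x ⇒ -5/13x=2 ⇒ x=2/(-5/13)=-5.2000
Confirm numerically:
  x=-4.005: |R|=0.79411 <1
  x=-3.907: |R|=0.77417 <1
  x=-2.743: |R|=0.48753 <1
  x=-2.216: |R|=0.31760 <1
  x=-5.586: |R|=1.05461 >1
  x=-5.570: |R|=1.05244 >1
  x=-5.452: |R|=1.03620 >1
Stable set (-5.2000, 0).

(-5.2000,0); λ=-7 ⇒ h* = (26/5)/7 = 0.7429.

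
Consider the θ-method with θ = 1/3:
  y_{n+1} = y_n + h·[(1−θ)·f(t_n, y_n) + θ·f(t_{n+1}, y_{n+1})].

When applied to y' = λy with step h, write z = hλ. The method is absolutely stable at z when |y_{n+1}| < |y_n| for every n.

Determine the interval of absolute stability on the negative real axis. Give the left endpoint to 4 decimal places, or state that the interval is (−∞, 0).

Set f=λy, z=hλ:
  y_{n+1} = y_n + z·[2/3·y_n + 1/3·y_{n+1}] ⇒ (1 − 1/3z)y_{n+1} = (1 + 2/3z)y_n
  Hence R(z) = (1 + 2/3z)/(1 − 1/3z).

Boundary: |R(x)|=1, x<0.
x=-1.61: |R|=0.0477
R=−1: 1+2/3x = −1+1/3x ⇒ -1/3x=2 ⇒ x=2/(-1/3)=-6.0000
Confirm numerically:
  x=-5.283: |R|=0.91344 <1
  x=-4.890: |R|=0.85932 <1
  x=-3.902: |R|=0.69603 <1
  x=-6.533: |R|=1.05591 >1
  x=-6.529: |R|=1.05551 >1
Stable set (-6.0000, 0).

z∈(-6.0000,0).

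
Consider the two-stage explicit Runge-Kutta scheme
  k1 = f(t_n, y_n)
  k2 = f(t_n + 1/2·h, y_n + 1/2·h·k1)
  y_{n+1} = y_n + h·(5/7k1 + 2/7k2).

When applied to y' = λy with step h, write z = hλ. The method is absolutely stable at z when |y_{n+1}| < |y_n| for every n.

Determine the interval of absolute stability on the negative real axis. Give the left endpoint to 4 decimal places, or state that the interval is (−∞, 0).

(-7.0000, 0).

With y'=λy (z=hλ):
  k1=λy_n ⇒ h·k1=z·y_n;  k2=λ(1+1/2z)y_n ⇒ h·k2=z(1+1/2z)y_n
  y_{n+1}/y_n = 1 + 5/7z + 2/7z(1+1/2z) = 1 + z + 1/7z²
  R(z) = 1 + z + 1/7z².

Need |R(x)|<1, x<0.
x=-1.09: |R|=0.0797
R=1: x+1/7x²=0 ⇒ x=−7=-7.0000; min R=1−1/(4·1/7)=-0.7500>−1
Confirm numerically:
  x=-6.520: |R|=0.55291 <1
  x=-4.850: |R|=0.48964 <1
  x=-4.840: |R|=0.49349 <1
  x=-3.683: |R|=0.74522 <1
  x=-7.581: |R|=1.62922 >1
  x=-7.393: |R|=1.41506 >1
Stable set (-7.0000, 0).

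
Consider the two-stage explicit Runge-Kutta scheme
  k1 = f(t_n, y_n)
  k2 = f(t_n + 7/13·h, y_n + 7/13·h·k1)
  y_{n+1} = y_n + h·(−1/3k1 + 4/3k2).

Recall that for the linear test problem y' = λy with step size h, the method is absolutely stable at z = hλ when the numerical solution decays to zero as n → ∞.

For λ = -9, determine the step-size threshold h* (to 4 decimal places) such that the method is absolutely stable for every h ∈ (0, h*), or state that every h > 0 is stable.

Set f=λy, z=hλ:
  k1=λy_n ⇒ h·k1=z·y_n;  k2=λ(1+7/13z)y_n ⇒ h·k2=z(1+7/13z)y_n
  y_{n+1}/y_n = 1 − 1/3z + 4/3z(1+7/13z) = 1 + z + 28/39z²
  ⇒ R(z) = 1 + z + 28/39z².

Solve |R(x)|<1 on ℝ⁻.
x=-0.35: |R|=0.7379
R=1: x+28/39x²=0 ⇒ x=−39/28=-1.3929; min R=1−1/(4·28/39)=0.6518>−1
Confirm numerically:
  x=-1.309: |R|=0.92119 <1
  x=-1.128: |R|=0.78551 <1
  x=-0.678: |R|=0.65203 <1
  x=-1.901: |R|=1.69352 >1
  x=-1.660: |R|=1.31838 >1
Stable set (-1.3929, 0).

(-1.3929,0); λ=-9 ⇒ h* = (39/28)/9 = 0.1548.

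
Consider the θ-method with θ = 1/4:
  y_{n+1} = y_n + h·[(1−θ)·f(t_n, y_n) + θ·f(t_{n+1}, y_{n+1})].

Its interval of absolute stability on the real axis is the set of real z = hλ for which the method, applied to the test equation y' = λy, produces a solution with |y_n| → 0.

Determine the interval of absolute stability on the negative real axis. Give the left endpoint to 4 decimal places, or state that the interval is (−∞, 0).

z∈(-4.0000,0).

With y'=λy (z=hλ):
  y_{n+1} = y_n + z·[3/4·y_n + 1/4·y_{n+1}] ⇒ (1 − 1/4z)y_{n+1} = (1 + 3/4z)y_n
  ⇒ R(z) = (1 + 3/4z)/(1 − 1/4z).

Need |R(x)|<1, x<0.
x=-1.5: |R|=0.0909
R=−1: 1+3/4x = −1+1/4x ⇒ -1/2x=2 ⇒ x=2/(-1/2)=-4.0000
Confirm numerically:
  x=-3.538: |R|=0.87742 <1
  x=-3.464: |R|=0.85638 <1
  x=-2.013: |R|=0.33910 <1
  x=-1.681: |R|=0.18359 <1
  x=-4.587: |R|=1.13672 >1
  x=-4.256: |R|=1.06202 >1
Interval (-4.0000, 0).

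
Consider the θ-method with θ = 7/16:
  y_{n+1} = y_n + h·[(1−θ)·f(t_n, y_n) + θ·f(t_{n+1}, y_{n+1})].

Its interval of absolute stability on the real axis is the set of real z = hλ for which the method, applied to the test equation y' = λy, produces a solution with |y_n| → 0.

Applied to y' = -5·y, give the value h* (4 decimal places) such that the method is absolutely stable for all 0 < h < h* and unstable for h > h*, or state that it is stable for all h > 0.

With y'=λy (z=hλ):
  y_{n+1} = y_n + z·[9/16·y_n + 7/16·y_{n+1}] ⇒ (1 − 7/16z)y_{n+1} = (1 + 9/16z)y_n
  Hence R(z) = (1 + 9/16z)/(1 − 7/16z).

Need |R(x)|<1, x<0.
x=-1.07: |R|=0.2712
R=−1: 1+9/16x = −1+7/16x ⇒ -1/8x=2 ⇒ x=2/(-1/8)=-16.0000
Confirm numerically:
  x=-14.672: |R|=0.97763 <1
  x=-13.641: |R|=0.95768 <1
  x=-10.851: |R|=0.88801 <1
  x=-9.879: |R|=0.85624 <1
  x=-16.550: |R|=1.00834 >1
  x=-16.335: |R|=1.00514 >1
  x=-16.072: |R|=1.00112 >1
Interval (-16.0000, 0).

(-16.0000,0); λ=-5 ⇒ h* = (16)/5 = 3.2000.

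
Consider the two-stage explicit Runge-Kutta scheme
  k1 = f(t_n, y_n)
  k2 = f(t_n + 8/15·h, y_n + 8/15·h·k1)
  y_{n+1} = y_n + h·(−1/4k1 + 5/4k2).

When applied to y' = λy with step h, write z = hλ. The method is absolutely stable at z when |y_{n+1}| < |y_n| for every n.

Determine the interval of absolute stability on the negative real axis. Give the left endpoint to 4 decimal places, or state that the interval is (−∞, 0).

Set f=λy, z=hλ:
  k1=λy_n ⇒ h·k1=z·y_n;  k2=λ(1+8/15z)y_n ⇒ h·k2=z(1+8/15z)y_n
  y_{n+1}/y_n = 1 − 1/4z + 5/4z(1+8/15z) = 1 + z + 2/3z²
  Hence R(z) = 1 + z + 2/3z².

Solve |R(x)|<1 on ℝ⁻.
x=-1.76: |R|=1.3051
R=1: x+2/3x²=0 ⇒ x=−3/2=-1.5000; min R=1−1/(4·2/3)=0.6250>−1
Confirm numerically:
  x=-1.400: |R|=0.90667 <1
  x=-1.352: |R|=0.86660 <1
  x=-1.266: |R|=0.80250 <1
  x=-2.026: |R|=1.71045 >1
  x=-1.932: |R|=1.55642 >1
  x=-1.783: |R|=1.33639 >1
Interval (-1.5000, 0).

z∈(-1.5000,0).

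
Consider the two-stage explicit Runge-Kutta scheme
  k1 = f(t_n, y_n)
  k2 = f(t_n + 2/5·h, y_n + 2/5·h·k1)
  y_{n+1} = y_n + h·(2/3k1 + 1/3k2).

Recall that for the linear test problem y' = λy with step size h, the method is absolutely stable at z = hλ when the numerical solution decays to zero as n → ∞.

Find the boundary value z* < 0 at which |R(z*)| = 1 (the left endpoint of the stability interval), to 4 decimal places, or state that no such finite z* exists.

Test eqn y'=λy, z=hλ:
  k1=λy_n ⇒ h·k1=z·y_n;  k2=λ(1+2/5z)y_n ⇒ h·k2=z(1+2/5z)y_n
  y_{n+1}/y_n = 1 + 2/3z + 1/3z(1+2/5z) = 1 + z + 2/15z²
  ⇒ R(z) = 1 + z + 2/15z².

Boundary: |R(x)|=1, x<0.
x=-0.59: |R|=0.4564
R=1: x+2/15x²=0 ⇒ x=−15/2=-7.5000; min R=1−1/(4·2/15)=-0.8750>−1
Confirm numerically:
  x=-7.038: |R|=0.56646 <1
  x=-6.549: |R|=0.16959 <1
  x=-5.067: |R|=0.64373 <1
  x=-7.950: |R|=1.47700 >1
  x=-7.532: |R|=1.03214 >1
Stable set (-7.5000, 0).

z* = -7.5000.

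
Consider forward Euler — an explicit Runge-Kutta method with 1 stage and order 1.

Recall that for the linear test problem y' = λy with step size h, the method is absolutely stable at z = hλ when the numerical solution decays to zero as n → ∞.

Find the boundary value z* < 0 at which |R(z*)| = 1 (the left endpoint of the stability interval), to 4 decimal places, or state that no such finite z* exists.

With y'=λy (z=hλ):
  order 1, 1-stage ⇒ R(z)=1+z
  (e.g. R(-1.14)=-0.14000, |R|=0.14000)

Need |R(x)|<1, x<0.
x=-1.14: |R|=0.1400
|R(-1.7)|=0.7000 |R(-1.14)|=0.1400 |R(-1.1)|=0.1000
Bisect:
  x_lo=-2.8839 |R|=1.8839  x_hi=-0.3432 |R|=0.6568
  mid=-1.61358 |R|=0.61358 →hi
  mid=-2.24876 |R|=1.24876 →lo
  mid=-1.93117 |R|=0.93117 →hi
  mid=-2.08997 |R|=1.08997 →lo
  mid=-2.01057 |R|=1.01057 →lo
  mid=-1.97087 |R|=0.97087 →hi
  mid=-1.99072 |R|=0.99072 →hi
  mid=-2.00064 |R|=1.00064 →lo
  mid=-1.99568 |R|=0.99568 →hi
  ...
  [-2.00002,-1.99987] ⇒ x*=-2.0000
Stable set (-2.0000, 0).

left endpoint -2.0000.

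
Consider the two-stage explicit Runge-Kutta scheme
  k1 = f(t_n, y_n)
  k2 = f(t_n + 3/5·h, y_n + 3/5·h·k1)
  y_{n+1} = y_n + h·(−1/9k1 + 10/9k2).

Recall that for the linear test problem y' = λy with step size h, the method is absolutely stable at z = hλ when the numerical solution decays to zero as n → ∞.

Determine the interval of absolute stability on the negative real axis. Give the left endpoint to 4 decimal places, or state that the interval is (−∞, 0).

(-1.5000, 0).

Set f=λy, z=hλ:
  k1=λy_n ⇒ h·k1=z·y_n;  k2=λ(1+3/5z)y_n ⇒ h·k2=z(1+3/5z)y_n
  y_{n+1}/y_n = 1 − 1/9z + 10/9z(1+3/5z) = 1 + z + 2/3z²
  R(z) = 1 + z + 2/3z².

Boundary: |R(x)|=1, x<0.
x=-0.7: |R|=0.6267
R=1: x+2/3x²=0 ⇒ x=−3/2=-1.5000; min R=1−1/(4·2/3)=0.6250>−1
Confirm numerically:
  x=-1.406: |R|=0.91189 <1
  x=-1.404: |R|=0.91014 <1
  x=-1.280: |R|=0.81227 <1
  x=-1.834: |R|=1.40837 >1
  x=-1.564: |R|=1.06673 >1
So |R|<1 on (-1.5000, 0).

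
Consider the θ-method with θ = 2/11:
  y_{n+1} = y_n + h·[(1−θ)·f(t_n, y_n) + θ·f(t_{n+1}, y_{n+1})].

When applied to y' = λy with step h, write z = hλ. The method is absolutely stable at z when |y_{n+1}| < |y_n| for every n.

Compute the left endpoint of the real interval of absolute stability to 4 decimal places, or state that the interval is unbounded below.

left endpoint -3.1429.

Test eqn y'=λy, z=hλ:
  y_{n+1} = y_n + z·[9/11·y_n + 2/11·y_{n+1}] ⇒ (1 − 2/11z)y_{n+1} = (1 + 9/11z)y_n
  R(z) = (1 + 9/11z)/(1 − 2/11z).

Solve |R(x)|<1 on ℝ⁻.
x=-1.11: |R|=0.0764
R=−1: 1+9/11x = −1+2/11x ⇒ -7/11x=2 ⇒ x=2/(-7/11)=-3.1429
Confirm numerically:
  x=-2.795: |R|=0.85322 <1
  x=-2.425: |R|=0.68297 <1
  x=-2.014: |R|=0.47418 <1
  x=-1.847: |R|=0.38267 <1
  x=-3.728: |R|=1.22193 >1
  x=-3.700: |R|=1.21196 >1
Interval (-3.1429, 0).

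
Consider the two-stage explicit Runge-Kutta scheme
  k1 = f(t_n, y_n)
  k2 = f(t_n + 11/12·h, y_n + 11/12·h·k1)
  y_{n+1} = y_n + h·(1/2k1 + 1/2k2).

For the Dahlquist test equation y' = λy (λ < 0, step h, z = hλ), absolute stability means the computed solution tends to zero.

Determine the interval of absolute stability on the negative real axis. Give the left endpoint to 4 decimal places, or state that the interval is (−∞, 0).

Test eqn y'=λy, z=hλ:
  k1=λy_n ⇒ h·k1=z·y_n;  k2=λ(1+11/12z)y_n ⇒ h·k2=z(1+11/12z)y_n
  y_{n+1}/y_n = 1 + 1/2z + 1/2z(1+11/12z) = 1 + z + 11/24z²
  Hence R(z) = 1 + z + 11/24z².

Need |R(x)|<1, x<0.
x=-0.48: |R|=0.6256
R=1: x+11/24x²=0 ⇒ x=−24/11=-2.1818; min R=1−1/(4·11/24)=0.4545>−1
Confirm numerically:
  x=-0.943: |R|=0.46457 <1
  x=-0.912: |R|=0.46922 <1
  x=-0.905: |R|=0.47039 <1
  x=-0.885: |R|=0.47398 <1
  x=-2.771: |R|=1.74829 >1
  x=-2.468: |R|=1.32372 >1
Interval (-2.1818, 0).

(-2.1818, 0).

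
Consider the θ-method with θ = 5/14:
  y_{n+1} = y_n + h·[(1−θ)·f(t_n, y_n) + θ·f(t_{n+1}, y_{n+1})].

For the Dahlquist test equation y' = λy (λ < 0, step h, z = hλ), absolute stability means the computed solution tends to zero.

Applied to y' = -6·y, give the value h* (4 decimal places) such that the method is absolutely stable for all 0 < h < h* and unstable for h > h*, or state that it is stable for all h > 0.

Test eqn y'=λy, z=hλ:
  y_{n+1} = y_n + z·[9/14·y_n + 5/14·y_{n+1}] ⇒ (1 − 5/14z)y_{n+1} = (1 + 9/14z)y_n
  so R(z) = (1 + 9/14z)/(1 − 5/14z).

Need |R(x)|<1, x<0.
x=-1.28: |R|=0.1216
R=−1: 1+9/14x = −1+5/14x ⇒ -2/7x=2 ⇒ x=2/(-2/7)=-7.0000
Confirm numerically:
  x=-6.807: |R|=0.98393 <1
  x=-3.996: |R|=0.64638 <1
  x=-3.392: |R|=0.53385 <1
  x=-7.482: |R|=1.03750 >1
  x=-7.461: |R|=1.03594 >1
  x=-7.157: |R|=1.01261 >1
Stable set (-7.0000, 0).

(-7.0000,0); λ=-6 ⇒ h* = (7)/6 = 1.1667.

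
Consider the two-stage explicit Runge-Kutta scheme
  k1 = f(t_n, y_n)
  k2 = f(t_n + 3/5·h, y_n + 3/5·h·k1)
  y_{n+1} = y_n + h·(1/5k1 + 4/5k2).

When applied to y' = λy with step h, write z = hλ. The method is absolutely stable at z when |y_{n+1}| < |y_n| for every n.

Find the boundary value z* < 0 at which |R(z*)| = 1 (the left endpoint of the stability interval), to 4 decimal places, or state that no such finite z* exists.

z* = -2.0833.

Test eqn y'=λy, z=hλ:
  k1=λy_n ⇒ h·k1=z·y_n;  k2=λ(1+3/5z)y_n ⇒ h·k2=z(1+3/5z)y_n
  y_{n+1}/y_n = 1 + 1/5z + 4/5z(1+3/5z) = 1 + z + 12/25z²
  so R(z) = 1 + z + 12/25z².

Solve |R(x)|<1 on ℝ⁻.
x=-1.01: |R|=0.4796
R=1: x+12/25x²=0 ⇒ x=−25/12=-2.0833; min R=1−1/(4·12/25)=0.4792>−1
Confirm numerically:
  x=-1.953: |R|=0.87782 <1
  x=-1.702: |R|=0.68847 <1
  x=-1.697: |R|=0.68531 <1
  x=-1.511: |R|=0.58490 <1
  x=-2.649: |R|=1.71926 >1
  x=-2.588: |R|=1.62692 >1
Interval (-2.0833, 0).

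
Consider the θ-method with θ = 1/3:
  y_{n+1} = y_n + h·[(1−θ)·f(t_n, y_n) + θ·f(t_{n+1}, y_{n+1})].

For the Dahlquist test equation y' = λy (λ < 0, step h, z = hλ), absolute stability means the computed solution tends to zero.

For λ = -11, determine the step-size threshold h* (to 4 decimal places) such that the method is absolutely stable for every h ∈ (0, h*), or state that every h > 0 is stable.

(-6.0000,0); λ=-11 ⇒ h* = (6)/11 = 0.5455.

With y'=λy (z=hλ):
  y_{n+1} = y_n + z·[2/3·y_n + 1/3·y_{n+1}] ⇒ (1 − 1/3z)y_{n+1} = (1 + 2/3z)y_n
  so R(z) = (1 + 2/3z)/(1 − 1/3z).

Solve |R(x)|<1 on ℝ⁻.
x=-0.39: |R|=0.6549
R=−1: 1+2/3x = −1+1/3x ⇒ -1/3x=2 ⇒ x=2/(-1/3)=-6.0000
Confirm numerically:
  x=-5.955: |R|=0.99497 <1
  x=-4.625: |R|=0.81967 <1
  x=-4.565: |R|=0.81031 <1
  x=-3.366: |R|=0.58624 <1
  x=-6.486: |R|=1.05123 >1
  x=-6.446: |R|=1.04722 >1
  x=-6.051: |R|=1.00563 >1
Interval (-6.0000, 0).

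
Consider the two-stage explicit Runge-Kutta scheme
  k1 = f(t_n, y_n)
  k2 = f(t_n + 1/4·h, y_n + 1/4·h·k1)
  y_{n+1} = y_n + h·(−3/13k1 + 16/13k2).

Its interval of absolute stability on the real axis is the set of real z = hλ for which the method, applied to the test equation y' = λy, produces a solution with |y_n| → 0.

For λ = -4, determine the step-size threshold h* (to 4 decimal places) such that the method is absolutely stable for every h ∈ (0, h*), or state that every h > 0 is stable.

(-3.2500,0); λ=-4 ⇒ h* = (13/4)/4 = 0.8125.

Set f=λy, z=hλ:
  k1=λy_n ⇒ h·k1=z·y_n;  k2=λ(1+1/4z)y_n ⇒ h·k2=z(1+1/4z)y_n
  y_{n+1}/y_n = 1 − 3/13z + 16/13z(1+1/4z) = 1 + z + 4/13z²
  so R(z) = 1 + z + 4/13z².

Need |R(x)|<1, x<0.
x=-0.44: |R|=0.6196
R=1: x+4/13x²=0 ⇒ x=−13/4=-3.2500; min R=1−1/(4·4/13)=0.1875>−1
Confirm numerically:
  x=-3.118: |R|=0.87336 <1
  x=-2.356: |R|=0.35192 <1
  x=-2.043: |R|=0.24126 <1
  x=-3.800: |R|=1.64308 >1
  x=-3.605: |R|=1.39378 >1
Stable set (-3.2500, 0).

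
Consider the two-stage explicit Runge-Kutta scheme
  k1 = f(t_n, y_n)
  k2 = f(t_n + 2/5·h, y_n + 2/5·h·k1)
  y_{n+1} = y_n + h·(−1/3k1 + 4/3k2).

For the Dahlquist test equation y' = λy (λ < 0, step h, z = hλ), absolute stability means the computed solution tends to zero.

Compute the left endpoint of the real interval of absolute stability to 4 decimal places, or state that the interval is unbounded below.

Test eqn y'=λy, z=hλ:
  k1=λy_n ⇒ h·k1=z·y_n;  k2=λ(1+2/5z)y_n ⇒ h·k2=z(1+2/5z)y_n
  y_{n+1}/y_n = 1 − 1/3z + 4/3z(1+2/5z) = 1 + z + 8/15z²
  Hence R(z) = 1 + z + 8/15z².

Boundary: |R(x)|=1, x<0.
x=-0.31: |R|=0.7413
R=1: x+8/15x²=0 ⇒ x=−15/8=-1.8750; min R=1−1/(4·8/15)=0.5312>−1
Confirm numerically:
  x=-1.111: |R|=0.54730 <1
  x=-1.069: |R|=0.54047 <1
  x=-0.820: |R|=0.53861 <1
  x=-2.201: |R|=1.38268 >1
  x=-2.006: |R|=1.14015 >1
So |R|<1 on (-1.8750, 0).

left endpoint -1.8750.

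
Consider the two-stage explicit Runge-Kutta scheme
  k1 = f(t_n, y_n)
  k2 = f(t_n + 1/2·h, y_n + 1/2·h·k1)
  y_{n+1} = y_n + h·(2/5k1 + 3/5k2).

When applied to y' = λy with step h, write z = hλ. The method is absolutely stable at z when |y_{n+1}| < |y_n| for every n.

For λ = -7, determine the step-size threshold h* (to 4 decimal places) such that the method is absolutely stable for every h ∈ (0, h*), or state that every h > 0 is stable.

(-3.3333,0); λ=-7 ⇒ h* = (10/3)/7 = 0.4762.

On y'=λy, z=hλ:
  k1=λy_n ⇒ h·k1=z·y_n;  k2=λ(1+1/2z)y_n ⇒ h·k2=z(1+1/2z)y_n
  y_{n+1}/y_n = 1 + 2/5z + 3/5z(1+1/2z) = 1 + z + 3/10z²
  R(z) = 1 + z + 3/10z².

Need |R(x)|<1, x<0.
x=-0.42: |R|=0.6329
R=1: x+3/10x²=0 ⇒ x=−10/3=-3.3333; min R=1−1/(4·3/10)=0.1667>−1
Confirm numerically:
  x=-3.149: |R|=0.82586 <1
  x=-3.024: |R|=0.71937 <1
  x=-2.382: |R|=0.32018 <1
  x=-1.888: |R|=0.18136 <1
  x=-3.888: |R|=1.64696 >1
  x=-3.477: |R|=1.14986 >1
  x=-3.450: |R|=1.12075 >1
Stable set (-3.3333, 0).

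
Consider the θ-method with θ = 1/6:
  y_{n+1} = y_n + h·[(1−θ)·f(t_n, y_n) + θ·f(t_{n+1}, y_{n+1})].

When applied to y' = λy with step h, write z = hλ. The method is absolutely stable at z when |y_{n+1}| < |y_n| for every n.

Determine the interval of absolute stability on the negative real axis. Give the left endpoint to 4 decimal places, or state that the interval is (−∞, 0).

(-3.0000, 0).

With y'=λy (z=hλ):
  y_{n+1} = y_n + z·[5/6·y_n + 1/6·y_{n+1}] ⇒ (1 − 1/6z)y_{n+1} = (1 + 5/6z)y_n
  Hence R(z) = (1 + 5/6z)/(1 − 1/6z).

Boundary: |R(x)|=1, x<0.
x=-0.32: |R|=0.6962
R=−1: 1+5/6x = −1+1/6x ⇒ -2/3x=2 ⇒ x=2/(-2/3)=-3.0000
Confirm numerically:
  x=-2.504: |R|=0.76670 <1
  x=-1.636: |R|=0.28549 <1
  x=-1.585: |R|=0.25379 <1
  x=-1.459: |R|=0.17362 <1
  x=-3.231: |R|=1.10010 >1
  x=-3.209: |R|=1.09078 >1
Interval (-3.0000, 0).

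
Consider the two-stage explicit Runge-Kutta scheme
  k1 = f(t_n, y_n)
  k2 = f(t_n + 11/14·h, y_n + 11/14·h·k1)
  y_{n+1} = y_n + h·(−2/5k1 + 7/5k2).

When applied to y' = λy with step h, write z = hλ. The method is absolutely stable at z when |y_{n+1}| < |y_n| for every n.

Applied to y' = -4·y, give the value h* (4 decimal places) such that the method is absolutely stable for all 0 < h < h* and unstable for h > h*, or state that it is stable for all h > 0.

With y'=λy (z=hλ):
  k1=λy_n ⇒ h·k1=z·y_n;  k2=λ(1+11/14z)y_n ⇒ h·k2=z(1+11/14z)y_n
  y_{n+1}/y_n = 1 − 2/5z + 7/5z(1+11/14z) = 1 + z + 11/10z²
  R(z) = 1 + z + 11/10z².

Need |R(x)|<1, x<0.
x=-1.33: |R|=1.6158
R=1: x+11/10x²=0 ⇒ x=−10/11=-0.9091; min R=1−1/(4·11/10)=0.7727>−1
Confirm numerically:
  x=-0.796: |R|=0.90098 <1
  x=-0.731: |R|=0.85680 <1
  x=-0.556: |R|=0.78405 <1
  x=-0.461: |R|=0.77277 <1
  x=-1.474: |R|=1.91594 >1
  x=-1.016: |R|=1.11948 >1
So |R|<1 on (-0.9091, 0).

(-0.9091,0); λ=-4 ⇒ h* = (10/11)/4 = 0.2273.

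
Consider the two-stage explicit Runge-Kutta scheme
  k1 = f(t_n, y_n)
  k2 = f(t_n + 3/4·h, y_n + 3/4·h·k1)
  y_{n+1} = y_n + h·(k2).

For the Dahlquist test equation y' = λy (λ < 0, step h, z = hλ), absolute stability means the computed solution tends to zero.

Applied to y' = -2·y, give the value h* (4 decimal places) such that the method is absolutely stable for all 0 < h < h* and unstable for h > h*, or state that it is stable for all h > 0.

With y'=λy (z=hλ):
  k1=λy_n ⇒ h·k1=z·y_n;  k2=λ(1+3/4z)y_n ⇒ h·k2=z(1+3/4z)y_n
  y_{n+1}/y_n = 1 + z(1+3/4z) = 1 + z + 3/4z²
  ⇒ R(z) = 1 + z + 3/4z².

Need |R(x)|<1, x<0.
x=-1.07: |R|=0.7887
R=1: x+3/4x²=0 ⇒ x=−4/3=-1.3333; min R=1−1/(4·3/4)=0.6667>−1
Confirm numerically:
  x=-1.189: |R|=0.87129 <1
  x=-1.126: |R|=0.82491 <1
  x=-0.832: |R|=0.68717 <1
  x=-0.561: |R|=0.67504 <1
  x=-1.533: |R|=1.22957 >1
  x=-1.490: |R|=1.17507 >1
  x=-1.487: |R|=1.17138 >1
Interval (-1.3333, 0).

(-1.3333,0); λ=-2 ⇒ h* = (4/3)/2 = 0.6667.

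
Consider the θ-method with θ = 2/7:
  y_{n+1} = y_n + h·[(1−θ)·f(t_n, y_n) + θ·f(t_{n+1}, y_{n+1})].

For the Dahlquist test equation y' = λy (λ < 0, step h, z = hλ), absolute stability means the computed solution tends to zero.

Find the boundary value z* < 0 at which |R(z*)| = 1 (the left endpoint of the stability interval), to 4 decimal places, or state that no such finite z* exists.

left endpoint -4.6667.

Set f=λy, z=hλ:
  y_{n+1} = y_n + z·[5/7·y_n + 2/7·y_{n+1}] ⇒ (1 − 2/7z)y_{n+1} = (1 + 5/7z)y_n
  Hence R(z) = (1 + 5/7z)/(1 − 2/7z).

Boundary: |R(x)|=1, x<0.
x=-1.33: |R|=0.0362
R=−1: 1+5/7x = −1+2/7x ⇒ -3/7x=2 ⇒ x=2/(-3/7)=-4.6667
Confirm numerically:
  x=-4.449: |R|=0.95893 <1
  x=-4.269: |R|=0.92322 <1
  x=-2.290: |R|=0.38428 <1
  x=-2.056: |R|=0.29518 <1
  x=-5.219: |R|=1.09502 >1
  x=-5.147: |R|=1.08332 >1
  x=-4.798: |R|=1.02374 >1
Stable set (-4.6667, 0).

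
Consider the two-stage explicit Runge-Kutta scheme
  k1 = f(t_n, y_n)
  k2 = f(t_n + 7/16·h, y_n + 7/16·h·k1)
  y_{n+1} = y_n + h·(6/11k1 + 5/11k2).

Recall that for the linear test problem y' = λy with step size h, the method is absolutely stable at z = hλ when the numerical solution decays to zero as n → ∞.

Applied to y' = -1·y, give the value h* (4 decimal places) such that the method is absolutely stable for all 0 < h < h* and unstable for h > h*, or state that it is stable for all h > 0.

(-5.0286,0); λ=-1 ⇒ h* = (176/35)/1 = 5.0286.

On y'=λy, z=hλ:
  k1=λy_n ⇒ h·k1=z·y_n;  k2=λ(1+7/16z)y_n ⇒ h·k2=z(1+7/16z)y_n
  y_{n+1}/y_n = 1 + 6/11z + 5/11z(1+7/16z) = 1 + z + 35/176z²
  so R(z) = 1 + z + 35/176z².

Boundary: |R(x)|=1, x<0.
x=-0.89: |R|=0.2675
R=1: x+35/176x²=0 ⇒ x=−176/35=-5.0286; min R=1−1/(4·35/176)=-0.2571>−1
Confirm numerically:
  x=-3.398: |R|=0.10184 <1
  x=-3.104: |R|=0.18799 <1
  x=-3.074: |R|=0.19484 <1
  x=-5.369: |R|=1.36348 >1
  x=-5.338: |R|=1.32847 >1
Stable set (-5.0286, 0).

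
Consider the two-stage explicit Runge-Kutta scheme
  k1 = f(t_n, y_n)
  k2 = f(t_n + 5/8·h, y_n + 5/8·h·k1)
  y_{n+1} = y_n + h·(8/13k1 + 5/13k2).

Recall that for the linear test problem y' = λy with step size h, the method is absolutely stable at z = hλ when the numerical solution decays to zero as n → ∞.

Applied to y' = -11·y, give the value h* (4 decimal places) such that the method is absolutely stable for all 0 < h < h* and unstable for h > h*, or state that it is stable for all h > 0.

(-4.1600,0); λ=-11 ⇒ h* = (104/25)/11 = 0.3782.

Test eqn y'=λy, z=hλ:
  k1=λy_n ⇒ h·k1=z·y_n;  k2=λ(1+5/8z)y_n ⇒ h·k2=z(1+5/8z)y_n
  y_{n+1}/y_n = 1 + 8/13z + 5/13z(1+5/8z) = 1 + z + 25/104z²
  Hence R(z) = 1 + z + 25/104z².

Solve |R(x)|<1 on ℝ⁻.
x=-1.54: |R|=0.0301
R=1: x+25/104x²=0 ⇒ x=−104/25=-4.1600; min R=1−1/(4·25/104)=-0.0400>−1
Confirm numerically:
  x=-3.703: |R|=0.59320 <1
  x=-2.866: |R|=0.10851 <1
  x=-2.345: |R|=0.02312 <1
  x=-4.713: |R|=1.62651 >1
  x=-4.634: |R|=1.52801 >1
So |R|<1 on (-4.1600, 0).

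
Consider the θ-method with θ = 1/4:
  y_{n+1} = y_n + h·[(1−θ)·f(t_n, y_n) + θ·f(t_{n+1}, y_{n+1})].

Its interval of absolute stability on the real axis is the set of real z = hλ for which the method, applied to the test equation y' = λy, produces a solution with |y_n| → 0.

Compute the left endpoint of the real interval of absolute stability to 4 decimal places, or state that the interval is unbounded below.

With y'=λy (z=hλ):
  y_{n+1} = y_n + z·[3/4·y_n + 1/4·y_{n+1}] ⇒ (1 − 1/4z)y_{n+1} = (1 + 3/4z)y_n
  R(z) = (1 + 3/4z)/(1 − 1/4z).

Need |R(x)|<1, x<0.
x=-0.63: |R|=0.4557
R=−1: 1+3/4x = −1+1/4x ⇒ -1/2x=2 ⇒ x=2/(-1/2)=-4.0000
Confirm numerically:
  x=-3.945: |R|=0.98615 <1
  x=-3.066: |R|=0.73564 <1
  x=-2.261: |R|=0.44450 <1
  x=-4.597: |R|=1.13889 >1
  x=-4.221: |R|=1.05376 >1
So |R|<1 on (-4.0000, 0).

z* = -4.0000.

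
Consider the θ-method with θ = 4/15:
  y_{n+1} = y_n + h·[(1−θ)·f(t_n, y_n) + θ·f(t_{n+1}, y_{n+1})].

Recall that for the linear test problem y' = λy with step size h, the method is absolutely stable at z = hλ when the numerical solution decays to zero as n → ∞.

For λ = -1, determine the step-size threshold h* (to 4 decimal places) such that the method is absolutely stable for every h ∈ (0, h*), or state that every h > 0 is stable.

Set f=λy, z=hλ:
  y_{n+1} = y_n + z·[11/15·y_n + 4/15·y_{n+1}] ⇒ (1 − 4/15z)y_{n+1} = (1 + 11/15z)y_n
  R(z) = (1 + 11/15z)/(1 − 4/15z).

Need |R(x)|<1, x<0.
x=-0.59: |R|=0.4902
R=−1: 1+11/15x = −1+4/15x ⇒ -7/15x=2 ⇒ x=2/(-7/15)=-4.2857
Confirm numerically:
  x=-3.410: |R|=0.78596 <1
  x=-3.361: |R|=0.77243 <1
  x=-2.961: |R|=0.65456 <1
  x=-1.955: |R|=0.28506 <1
  x=-4.761: |R|=1.09773 >1
  x=-4.664: |R|=1.07868 >1
  x=-4.356: |R|=1.01517 >1
Stable set (-4.2857, 0).

(-4.2857,0); λ=-1 ⇒ h* = (30/7)/1 = 4.2857.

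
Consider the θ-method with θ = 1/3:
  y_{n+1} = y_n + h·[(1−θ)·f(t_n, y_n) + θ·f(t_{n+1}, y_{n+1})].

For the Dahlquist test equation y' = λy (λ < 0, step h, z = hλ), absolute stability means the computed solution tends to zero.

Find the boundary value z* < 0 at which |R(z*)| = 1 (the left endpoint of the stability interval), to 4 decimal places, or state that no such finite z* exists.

On y'=λy, z=hλ:
  y_{n+1} = y_n + z·[2/3·y_n + 1/3·y_{n+1}] ⇒ (1 − 1/3z)y_{n+1} = (1 + 2/3z)y_n
  Hence R(z) = (1 + 2/3z)/(1 − 1/3z).

Find x<0 with |R(x)|<1.
x=-0.55: |R|=0.5352
R=−1: 1+2/3x = −1+1/3x ⇒ -1/3x=2 ⇒ x=2/(-1/3)=-6.0000
Confirm numerically:
  x=-5.734: |R|=0.96954 <1
  x=-5.278: |R|=0.91278 <1
  x=-4.241: |R|=0.75708 <1
  x=-3.443: |R|=0.60314 <1
  x=-6.466: |R|=1.04923 >1
  x=-6.447: |R|=1.04732 >1
  x=-6.396: |R|=1.04215 >1
Interval (-6.0000, 0).

left endpoint -6.0000.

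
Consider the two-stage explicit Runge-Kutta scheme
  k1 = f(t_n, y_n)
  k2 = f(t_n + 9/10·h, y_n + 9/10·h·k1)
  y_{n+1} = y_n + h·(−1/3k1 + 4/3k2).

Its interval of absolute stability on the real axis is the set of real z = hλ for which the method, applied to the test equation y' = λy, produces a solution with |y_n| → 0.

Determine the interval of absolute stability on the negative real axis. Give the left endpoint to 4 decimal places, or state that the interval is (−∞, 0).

With y'=λy (z=hλ):
  k1=λy_n ⇒ h·k1=z·y_n;  k2=λ(1+9/10z)y_n ⇒ h·k2=z(1+9/10z)y_n
  y_{n+1}/y_n = 1 − 1/3z + 4/3z(1+9/10z) = 1 + z + 6/5z²
  R(z) = 1 + z + 6/5z².

Solve |R(x)|<1 on ℝ⁻.
x=-0.72: |R|=0.9021
R=1: x+6/5x²=0 ⇒ x=−5/6=-0.8333; min R=1−1/(4·6/5)=0.7917>−1
Confirm numerically:
  x=-0.788: |R|=0.95713 <1
  x=-0.654: |R|=0.85926 <1
  x=-0.351: |R|=0.79684 <1
  x=-1.146: |R|=1.42998 >1
  x=-0.910: |R|=1.08372 >1
Stable set (-0.8333, 0).

z∈(-0.8333,0).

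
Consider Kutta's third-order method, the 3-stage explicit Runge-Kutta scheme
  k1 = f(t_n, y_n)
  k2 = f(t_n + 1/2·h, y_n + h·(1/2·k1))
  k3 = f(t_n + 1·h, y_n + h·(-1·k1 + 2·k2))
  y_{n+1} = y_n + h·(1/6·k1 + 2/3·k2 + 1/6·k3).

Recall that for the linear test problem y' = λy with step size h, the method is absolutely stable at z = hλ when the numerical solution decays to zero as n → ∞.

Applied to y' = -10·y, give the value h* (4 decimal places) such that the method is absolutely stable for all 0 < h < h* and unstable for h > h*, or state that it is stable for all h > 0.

With y'=λy (z=hλ):
  order 3, 3-stage ⇒ R(z)=1+z+z^2/2+z^3/6
  (e.g. R(-0.51)=0.59794, |R|=0.59794)

Solve |R(x)|<1 on ℝ⁻.
x=-0.51: |R|=0.5979
|R(-1.93)|=0.2657 |R(-1.67)|=0.0518 |R(-1.36)|=0.1456
Bisect:
  x_lo=-3.1206 |R|=2.3163  x_hi=-0.2136 |R|=0.8076
  mid=-1.66712 |R|=0.04971 →hi
  mid=-2.39386 |R|=0.81494 →hi
  mid=-2.75723 |R|=1.44963 →lo
  mid=-2.57555 |R|=1.10628 →lo
  mid=-2.48470 |R|=0.95449 →hi
  mid=-2.53013 |R|=1.02881 →lo
  mid=-2.50742 |R|=0.99126 →hi
  mid=-2.51877 |R|=1.00993 →lo
  ...
  [-2.51292,-2.51274] ⇒ x*=-2.5127
Interval (-2.5127, 0).

(-2.5127,0); λ=-10 ⇒ h* = 0.2513.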